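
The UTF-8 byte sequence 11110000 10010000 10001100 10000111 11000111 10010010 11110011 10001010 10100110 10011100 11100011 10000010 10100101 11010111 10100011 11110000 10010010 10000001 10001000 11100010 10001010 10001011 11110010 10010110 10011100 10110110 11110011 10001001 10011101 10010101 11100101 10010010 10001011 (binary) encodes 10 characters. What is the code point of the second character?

U+01D2

Offset 0: leading byte 0xF0 = 11110000 → 4-byte char #1 = F0 90 8C 87.
Offset 4: leading byte 0xC7 = 11000111 → 2-byte char #2 = C7 92.
Leading byte 0xC7 = 11000111 matches 110xxxxx → 2-byte sequence.
Byte 1: 0xC7 = 11000111, payload 00111 (5 bits).
Byte 2: 0x92 = 10010010 (10xxxxxx ✓), payload 010010.
Concatenate: 00111010010 = 0x1D2 (11 bits → U+01D2).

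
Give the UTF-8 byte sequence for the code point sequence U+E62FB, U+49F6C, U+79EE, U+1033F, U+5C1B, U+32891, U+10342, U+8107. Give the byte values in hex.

U+E62FB: 4-byte form → F3 A6 8B BB.
U+49F6C: 4-byte form → F1 89 BD AC.
U+79EE: 3-byte form → E7 A7 AE.
U+1033F: 4-byte form → F0 90 8C BF.
U+5C1B: 3-byte form → E5 B0 9B.
U+32891: 4-byte form → F0 B2 A2 91.
U+10342: 4-byte form → F0 90 8D 82.
U+8107: 3-byte form → E8 84 87.
Concatenated (29 bytes): F3 A6 8B BB F1 89 BD AC E7 A7 AE F0 90 8C BF E5 B0 9B F0 B2 A2 91 F0 90 8D 82 E8 84 87.

F3 A6 8B BB F1 89 BD AC E7 A7 AE F0 90 8C BF E5 B0 9B F0 B2 A2 91 F0 90 8D 82 E8 84 87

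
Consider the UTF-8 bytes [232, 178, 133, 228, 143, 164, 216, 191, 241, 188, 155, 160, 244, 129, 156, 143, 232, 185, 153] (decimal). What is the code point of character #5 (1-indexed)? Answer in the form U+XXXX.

U+10170F

Offset 0: leading byte 0xE8 = 11101000 → 3-byte char #1 = E8 B2 85.
Offset 3: leading byte 0xE4 = 11100100 → 3-byte char #2 = E4 8F A4.
Offset 6: leading byte 0xD8 = 11011000 → 2-byte char #3 = D8 BF.
Offset 8: leading byte 0xF1 = 11110001 → 4-byte char #4 = F1 BC 9B A0.
Offset 12: leading byte 0xF4 = 11110100 → 4-byte char #5 = F4 81 9C 8F.
Leading byte 0xF4 = 11110100 matches 11110xxx → 4-byte sequence.
Byte 1: 0xF4 = 11110100, payload 100 (3 bits).
Byte 2: 0x81 = 10000001 (10xxxxxx ✓), payload 000001.
Byte 3: 0x9C = 10011100 (10xxxxxx ✓), payload 011100.
Byte 4: 0x8F = 10001111 (10xxxxxx ✓), payload 001111.
Concatenate: 100000001011100001111 = 0x10170F (21 bits → U+10170F).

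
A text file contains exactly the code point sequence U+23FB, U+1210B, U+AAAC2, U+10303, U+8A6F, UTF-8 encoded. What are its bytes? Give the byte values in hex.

U+23FB: 3-byte form → E2 8F BB.
U+1210B: 4-byte form → F0 92 84 8B.
U+AAAC2: 4-byte form → F2 AA AB 82.
U+10303: 4-byte form → F0 90 8C 83.
U+8A6F: 3-byte form → E8 A9 AF.
Concatenated (18 bytes): E2 8F BB F0 92 84 8B F2 AA AB 82 F0 90 8C 83 E8 A9 AF.

E2 8F BB F0 92 84 8B F2 AA AB 82 F0 90 8C 83 E8 A9 AF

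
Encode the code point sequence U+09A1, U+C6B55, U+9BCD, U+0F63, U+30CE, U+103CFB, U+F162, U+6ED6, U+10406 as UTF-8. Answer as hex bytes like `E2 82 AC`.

E0 A6 A1 F3 86 AD 95 E9 AF 8D E0 BD A3 E3 83 8E F4 83 B3 BB EF 85 A2 E6 BB 96 F0 90 90 86

U+09A1: 3-byte form → E0 A6 A1.
U+C6B55: 4-byte form → F3 86 AD 95.
U+9BCD: 3-byte form → E9 AF 8D.
U+0F63: 3-byte form → E0 BD A3.
U+30CE: 3-byte form → E3 83 8E.
U+103CFB: 4-byte form → F4 83 B3 BB.
U+F162: 3-byte form → EF 85 A2.
U+6ED6: 3-byte form → E6 BB 96.
U+10406: 4-byte form → F0 90 90 86.
Concatenated (30 bytes): E0 A6 A1 F3 86 AD 95 E9 AF 8D E0 BD A3 E3 83 8E F4 83 B3 BB EF 85 A2 E6 BB 96 F0 90 90 86.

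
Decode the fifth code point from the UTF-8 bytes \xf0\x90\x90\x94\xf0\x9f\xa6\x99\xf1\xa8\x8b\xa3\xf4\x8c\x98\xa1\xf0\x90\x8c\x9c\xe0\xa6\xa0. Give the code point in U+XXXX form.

U+1031C

Offset 0: leading byte 0xF0 = 11110000 → 4-byte char #1 = F0 90 90 94.
Offset 4: leading byte 0xF0 = 11110000 → 4-byte char #2 = F0 9F A6 99.
Offset 8: leading byte 0xF1 = 11110001 → 4-byte char #3 = F1 A8 8B A3.
Offset 12: leading byte 0xF4 = 11110100 → 4-byte char #4 = F4 8C 98 A1.
Offset 16: leading byte 0xF0 = 11110000 → 4-byte char #5 = F0 90 8C 9C.
Leading byte 0xF0 = 11110000 matches 11110xxx → 4-byte sequence.
Byte 1: 0xF0 = 11110000, payload 000 (3 bits).
Byte 2: 0x90 = 10010000 (10xxxxxx ✓), payload 010000.
Byte 3: 0x8C = 10001100 (10xxxxxx ✓), payload 001100.
Byte 4: 0x9C = 10011100 (10xxxxxx ✓), payload 011100.
Concatenate: 000010000001100011100 = 0x1031C (21 bits → U+1031C).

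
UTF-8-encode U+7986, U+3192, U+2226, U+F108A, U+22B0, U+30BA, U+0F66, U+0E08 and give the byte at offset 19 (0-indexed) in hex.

U+7986 → 3-byte form E7 A6 86 at offsets 0–2.
U+3192 → 3-byte form E3 86 92 at offsets 3–5.
U+2226 → 3-byte form E2 88 A6 at offsets 6–8.
U+F108A → 4-byte form F3 B1 82 8A at offsets 9–12.
U+22B0 → 3-byte form E2 8A B0 at offsets 13–15.
U+30BA → 3-byte form E3 82 BA at offsets 16–18.
U+0F66 → 3-byte form E0 BD A6 at offsets 19–21.
Offset 19 falls in char 7's range; it's byte 1 of E0 BD A6 = 0xE0.

0xE0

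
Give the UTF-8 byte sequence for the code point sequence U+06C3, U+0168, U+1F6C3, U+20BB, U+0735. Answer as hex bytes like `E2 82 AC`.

DB 83 C5 A8 F0 9F 9B 83 E2 82 BB DC B5

U+06C3: 2-byte form → DB 83.
U+0168: 2-byte form → C5 A8.
U+1F6C3: 4-byte form → F0 9F 9B 83.
U+20BB: 3-byte form → E2 82 BB.
U+0735: 2-byte form → DC B5.
Concatenated (13 bytes): DB 83 C5 A8 F0 9F 9B 83 E2 82 BB DC B5.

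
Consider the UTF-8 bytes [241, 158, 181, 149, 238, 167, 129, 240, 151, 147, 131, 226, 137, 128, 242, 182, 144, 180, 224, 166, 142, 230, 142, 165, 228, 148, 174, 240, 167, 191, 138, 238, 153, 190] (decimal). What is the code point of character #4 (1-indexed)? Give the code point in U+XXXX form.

Offset 0: leading byte 0xF1 = 11110001 → 4-byte char #1 = F1 9E B5 95.
Offset 4: leading byte 0xEE = 11101110 → 3-byte char #2 = EE A7 81.
Offset 7: leading byte 0xF0 = 11110000 → 4-byte char #3 = F0 97 93 83.
Offset 11: leading byte 0xE2 = 11100010 → 3-byte char #4 = E2 89 80.
Leading byte 0xE2 = 11100010 matches 1110xxxx → 3-byte sequence.
Byte 1: 0xE2 = 11100010, payload 0010 (4 bits).
Byte 2: 0x89 = 10001001 (10xxxxxx ✓), payload 001001.
Byte 3: 0x80 = 10000000 (10xxxxxx ✓), payload 000000.
Concatenate: 0010001001000000 = 0x2240 (16 bits → U+2240).

U+2240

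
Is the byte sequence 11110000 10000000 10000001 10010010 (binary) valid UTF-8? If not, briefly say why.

invalid (overlong encoding)

Leading byte 0xF0 = 11110000 → 4-byte form.
Continuation bytes all match 10xxxxxx. Payload decodes to 0x52.
But 0x52 < 0x10000, the minimum for a 4-byte sequence — this is an overlong encoding.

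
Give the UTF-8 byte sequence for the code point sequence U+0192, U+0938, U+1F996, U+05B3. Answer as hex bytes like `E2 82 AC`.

C6 92 E0 A4 B8 F0 9F A6 96 D6 B3

U+0192: 2-byte form → C6 92.
U+0938: 3-byte form → E0 A4 B8.
U+1F996: 4-byte form → F0 9F A6 96.
U+05B3: 2-byte form → D6 B3.
Concatenated (11 bytes): C6 92 E0 A4 B8 F0 9F A6 96 D6 B3.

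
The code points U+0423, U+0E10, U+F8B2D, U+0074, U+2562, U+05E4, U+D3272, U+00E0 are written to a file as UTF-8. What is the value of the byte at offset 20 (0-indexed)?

0xA0

U+0423 → 2-byte form D0 A3 at offsets 0–1.
U+0E10 → 3-byte form E0 B8 90 at offsets 2–4.
U+F8B2D → 4-byte form F3 B8 AC AD at offsets 5–8.
U+0074 → 1-byte form 74 at offsets 9–9.
U+2562 → 3-byte form E2 95 A2 at offsets 10–12.
U+05E4 → 2-byte form D7 A4 at offsets 13–14.
U+D3272 → 4-byte form F3 93 89 B2 at offsets 15–18.
U+00E0 → 2-byte form C3 A0 at offsets 19–20.
Offset 20 falls in char 8's range; it's byte 2 of C3 A0 = 0xA0.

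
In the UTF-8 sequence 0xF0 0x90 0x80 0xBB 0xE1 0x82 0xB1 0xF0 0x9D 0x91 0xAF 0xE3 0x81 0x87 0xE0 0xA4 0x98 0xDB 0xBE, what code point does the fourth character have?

Offset 0: leading byte 0xF0 = 11110000 → 4-byte char #1 = F0 90 80 BB.
Offset 4: leading byte 0xE1 = 11100001 → 3-byte char #2 = E1 82 B1.
Offset 7: leading byte 0xF0 = 11110000 → 4-byte char #3 = F0 9D 91 AF.
Offset 11: leading byte 0xE3 = 11100011 → 3-byte char #4 = E3 81 87.
Leading byte 0xE3 = 11100011 matches 1110xxxx → 3-byte sequence.
Byte 1: 0xE3 = 11100011, payload 0011 (4 bits).
Byte 2: 0x81 = 10000001 (10xxxxxx ✓), payload 000001.
Byte 3: 0x87 = 10000111 (10xxxxxx ✓), payload 000111.
Concatenate: 0011000001000111 = 0x3047 (16 bits → U+3047).

U+3047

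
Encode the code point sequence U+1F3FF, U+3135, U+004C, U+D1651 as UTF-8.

U+1F3FF: 4-byte form → F0 9F 8F BF.
U+3135: 3-byte form → E3 84 B5.
U+004C: 1-byte form → 4C.
U+D1651: 4-byte form → F3 91 99 91.
Concatenated (12 bytes): F0 9F 8F BF E3 84 B5 4C F3 91 99 91.

F0 9F 8F BF E3 84 B5 4C F3 91 99 91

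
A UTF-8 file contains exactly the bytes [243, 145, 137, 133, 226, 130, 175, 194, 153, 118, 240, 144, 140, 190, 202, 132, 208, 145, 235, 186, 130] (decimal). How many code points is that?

Byte at offset 0: 0xF3 = 11110011 → 4-byte char (#1). Advance 4.
Byte at offset 4: 0xE2 = 11100010 → 3-byte char (#2). Advance 3.
Byte at offset 7: 0xC2 = 11000010 → 2-byte char (#3). Advance 2.
Byte at offset 9: 0x76 = 01110110 → 1-byte char (#4). Advance 1.
Byte at offset 10: 0xF0 = 11110000 → 4-byte char (#5). Advance 4.
Byte at offset 14: 0xCA = 11001010 → 2-byte char (#6). Advance 2.
Byte at offset 16: 0xD0 = 11010000 → 2-byte char (#7). Advance 2.
Byte at offset 18: 0xEB = 11101011 → 3-byte char (#8). Advance 3.
Reached end at offset 21 after 8 code points.

8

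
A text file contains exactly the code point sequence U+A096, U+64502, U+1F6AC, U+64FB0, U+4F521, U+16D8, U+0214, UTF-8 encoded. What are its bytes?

EA 82 96 F1 A4 94 82 F0 9F 9A AC F1 A4 BE B0 F1 8F 94 A1 E1 9B 98 C8 94

U+A096: 3-byte form → EA 82 96.
U+64502: 4-byte form → F1 A4 94 82.
U+1F6AC: 4-byte form → F0 9F 9A AC.
U+64FB0: 4-byte form → F1 A4 BE B0.
U+4F521: 4-byte form → F1 8F 94 A1.
U+16D8: 3-byte form → E1 9B 98.
U+0214: 2-byte form → C8 94.
Concatenated (24 bytes): EA 82 96 F1 A4 94 82 F0 9F 9A AC F1 A4 BE B0 F1 8F 94 A1 E1 9B 98 C8 94.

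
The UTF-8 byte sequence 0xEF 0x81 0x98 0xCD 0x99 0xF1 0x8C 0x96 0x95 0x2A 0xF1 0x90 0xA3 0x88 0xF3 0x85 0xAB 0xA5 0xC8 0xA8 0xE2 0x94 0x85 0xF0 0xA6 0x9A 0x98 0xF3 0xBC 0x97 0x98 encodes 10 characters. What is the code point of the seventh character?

Offset 0: leading byte 0xEF = 11101111 → 3-byte char #1 = EF 81 98.
Offset 3: leading byte 0xCD = 11001101 → 2-byte char #2 = CD 99.
Offset 5: leading byte 0xF1 = 11110001 → 4-byte char #3 = F1 8C 96 95.
Offset 9: leading byte 0x2A = 00101010 → 1-byte char #4 = 2A.
Offset 10: leading byte 0xF1 = 11110001 → 4-byte char #5 = F1 90 A3 88.
Offset 14: leading byte 0xF3 = 11110011 → 4-byte char #6 = F3 85 AB A5.
Offset 18: leading byte 0xC8 = 11001000 → 2-byte char #7 = C8 A8.
Leading byte 0xC8 = 11001000 matches 110xxxxx → 2-byte sequence.
Byte 1: 0xC8 = 11001000, payload 01000 (5 bits).
Byte 2: 0xA8 = 10101000 (10xxxxxx ✓), payload 101000.
Concatenate: 01000101000 = 0x228 (11 bits → U+0228).

U+0228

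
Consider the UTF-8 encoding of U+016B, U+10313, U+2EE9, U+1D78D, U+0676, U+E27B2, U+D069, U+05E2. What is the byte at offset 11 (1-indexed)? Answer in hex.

0x9D

1-indexed offset 11 is 0-indexed offset 10.
U+016B → 2-byte form C5 AB at offsets 0–1.
U+10313 → 4-byte form F0 90 8C 93 at offsets 2–5.
U+2EE9 → 3-byte form E2 BB A9 at offsets 6–8.
U+1D78D → 4-byte form F0 9D 9E 8D at offsets 9–12.
Offset 10 falls in char 4's range; it's byte 2 of F0 9D 9E 8D = 0x9D.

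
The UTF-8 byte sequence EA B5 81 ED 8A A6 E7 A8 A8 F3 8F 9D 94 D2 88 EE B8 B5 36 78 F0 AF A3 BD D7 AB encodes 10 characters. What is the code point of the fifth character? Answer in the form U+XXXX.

Offset 0: leading byte 0xEA = 11101010 → 3-byte char #1 = EA B5 81.
Offset 3: leading byte 0xED = 11101101 → 3-byte char #2 = ED 8A A6.
Offset 6: leading byte 0xE7 = 11100111 → 3-byte char #3 = E7 A8 A8.
Offset 9: leading byte 0xF3 = 11110011 → 4-byte char #4 = F3 8F 9D 94.
Offset 13: leading byte 0xD2 = 11010010 → 2-byte char #5 = D2 88.
Leading byte 0xD2 = 11010010 matches 110xxxxx → 2-byte sequence.
Byte 1: 0xD2 = 11010010, payload 10010 (5 bits).
Byte 2: 0x88 = 10001000 (10xxxxxx ✓), payload 001000.
Concatenate: 10010001000 = 0x488 (11 bits → U+0488).

U+0488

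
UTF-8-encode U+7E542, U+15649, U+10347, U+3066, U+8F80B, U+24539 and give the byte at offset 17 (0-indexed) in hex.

0xA0

U+7E542 → 4-byte form F1 BE 95 82 at offsets 0–3.
U+15649 → 4-byte form F0 95 99 89 at offsets 4–7.
U+10347 → 4-byte form F0 90 8D 87 at offsets 8–11.
U+3066 → 3-byte form E3 81 A6 at offsets 12–14.
U+8F80B → 4-byte form F2 8F A0 8B at offsets 15–18.
Offset 17 falls in char 5's range; it's byte 3 of F2 8F A0 8B = 0xA0.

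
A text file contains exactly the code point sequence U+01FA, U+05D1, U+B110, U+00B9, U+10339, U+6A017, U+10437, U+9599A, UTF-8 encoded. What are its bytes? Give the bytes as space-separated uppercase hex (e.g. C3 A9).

C7 BA D7 91 EB 84 90 C2 B9 F0 90 8C B9 F1 AA 80 97 F0 90 90 B7 F2 95 A6 9A

U+01FA: 2-byte form → C7 BA.
U+05D1: 2-byte form → D7 91.
U+B110: 3-byte form → EB 84 90.
U+00B9: 2-byte form → C2 B9.
U+10339: 4-byte form → F0 90 8C B9.
U+6A017: 4-byte form → F1 AA 80 97.
U+10437: 4-byte form → F0 90 90 B7.
U+9599A: 4-byte form → F2 95 A6 9A.
Concatenated (25 bytes): C7 BA D7 91 EB 84 90 C2 B9 F0 90 8C B9 F1 AA 80 97 F0 90 90 B7 F2 95 A6 9A.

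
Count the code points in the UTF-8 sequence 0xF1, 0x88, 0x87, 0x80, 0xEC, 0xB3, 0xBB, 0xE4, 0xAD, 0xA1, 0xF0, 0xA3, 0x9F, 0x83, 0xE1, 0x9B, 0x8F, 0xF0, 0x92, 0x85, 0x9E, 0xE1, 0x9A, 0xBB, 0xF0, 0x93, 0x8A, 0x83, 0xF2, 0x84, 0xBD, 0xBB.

9

Byte at offset 0: 0xF1 = 11110001 → 4-byte char (#1). Advance 4.
Byte at offset 4: 0xEC = 11101100 → 3-byte char (#2). Advance 3.
Byte at offset 7: 0xE4 = 11100100 → 3-byte char (#3). Advance 3.
Byte at offset 10: 0xF0 = 11110000 → 4-byte char (#4). Advance 4.
Byte at offset 14: 0xE1 = 11100001 → 3-byte char (#5). Advance 3.
Byte at offset 17: 0xF0 = 11110000 → 4-byte char (#6). Advance 4.
Byte at offset 21: 0xE1 = 11100001 → 3-byte char (#7). Advance 3.
Byte at offset 24: 0xF0 = 11110000 → 4-byte char (#8). Advance 4.
Byte at offset 28: 0xF2 = 11110010 → 4-byte char (#9). Advance 4.
Reached end at offset 32 after 9 code points.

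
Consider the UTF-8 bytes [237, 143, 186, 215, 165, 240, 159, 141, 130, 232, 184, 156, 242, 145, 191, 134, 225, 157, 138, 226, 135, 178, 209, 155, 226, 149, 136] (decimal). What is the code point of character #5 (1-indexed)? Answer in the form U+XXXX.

U+91FC6

Offset 0: leading byte 0xED = 11101101 → 3-byte char #1 = ED 8F BA.
Offset 3: leading byte 0xD7 = 11010111 → 2-byte char #2 = D7 A5.
Offset 5: leading byte 0xF0 = 11110000 → 4-byte char #3 = F0 9F 8D 82.
Offset 9: leading byte 0xE8 = 11101000 → 3-byte char #4 = E8 B8 9C.
Offset 12: leading byte 0xF2 = 11110010 → 4-byte char #5 = F2 91 BF 86.
Leading byte 0xF2 = 11110010 matches 11110xxx → 4-byte sequence.
Byte 1: 0xF2 = 11110010, payload 010 (3 bits).
Byte 2: 0x91 = 10010001 (10xxxxxx ✓), payload 010001.
Byte 3: 0xBF = 10111111 (10xxxxxx ✓), payload 111111.
Byte 4: 0x86 = 10000110 (10xxxxxx ✓), payload 000110.
Concatenate: 010010001111111000110 = 0x91FC6 (21 bits → U+91FC6).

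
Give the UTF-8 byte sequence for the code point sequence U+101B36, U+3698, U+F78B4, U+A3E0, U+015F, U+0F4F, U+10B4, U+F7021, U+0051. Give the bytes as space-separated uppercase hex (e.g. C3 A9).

U+101B36: 4-byte form → F4 81 AC B6.
U+3698: 3-byte form → E3 9A 98.
U+F78B4: 4-byte form → F3 B7 A2 B4.
U+A3E0: 3-byte form → EA 8F A0.
U+015F: 2-byte form → C5 9F.
U+0F4F: 3-byte form → E0 BD 8F.
U+10B4: 3-byte form → E1 82 B4.
U+F7021: 4-byte form → F3 B7 80 A1.
U+0051: 1-byte form → 51.
Concatenated (27 bytes): F4 81 AC B6 E3 9A 98 F3 B7 A2 B4 EA 8F A0 C5 9F E0 BD 8F E1 82 B4 F3 B7 80 A1 51.

F4 81 AC B6 E3 9A 98 F3 B7 A2 B4 EA 8F A0 C5 9F E0 BD 8F E1 82 B4 F3 B7 80 A1 51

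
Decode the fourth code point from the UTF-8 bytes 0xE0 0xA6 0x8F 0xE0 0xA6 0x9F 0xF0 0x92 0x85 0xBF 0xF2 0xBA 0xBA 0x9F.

U+BAE9F

Offset 0: leading byte 0xE0 = 11100000 → 3-byte char #1 = E0 A6 8F.
Offset 3: leading byte 0xE0 = 11100000 → 3-byte char #2 = E0 A6 9F.
Offset 6: leading byte 0xF0 = 11110000 → 4-byte char #3 = F0 92 85 BF.
Offset 10: leading byte 0xF2 = 11110010 → 4-byte char #4 = F2 BA BA 9F.
Leading byte 0xF2 = 11110010 matches 11110xxx → 4-byte sequence.
Byte 1: 0xF2 = 11110010, payload 010 (3 bits).
Byte 2: 0xBA = 10111010 (10xxxxxx ✓), payload 111010.
Byte 3: 0xBA = 10111010 (10xxxxxx ✓), payload 111010.
Byte 4: 0x9F = 10011111 (10xxxxxx ✓), payload 011111.
Concatenate: 010111010111010011111 = 0xBAE9F (21 bits → U+BAE9F).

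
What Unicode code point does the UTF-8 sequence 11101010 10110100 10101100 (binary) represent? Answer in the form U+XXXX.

Leading byte 0xEA = 11101010 matches 1110xxxx → 3-byte sequence.
Byte 1: 0xEA = 11101010, payload 1010 (4 bits).
Byte 2: 0xB4 = 10110100 (10xxxxxx ✓), payload 110100.
Byte 3: 0xAC = 10101100 (10xxxxxx ✓), payload 101100.
Concatenate: 1010110100101100 = 0xAD2C (16 bits → U+AD2C).

U+AD2C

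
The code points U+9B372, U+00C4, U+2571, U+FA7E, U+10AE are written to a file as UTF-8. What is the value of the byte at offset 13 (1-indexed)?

0xE1

1-indexed offset 13 is 0-indexed offset 12.
U+9B372 → 4-byte form F2 9B 8D B2 at offsets 0–3.
U+00C4 → 2-byte form C3 84 at offsets 4–5.
U+2571 → 3-byte form E2 95 B1 at offsets 6–8.
U+FA7E → 3-byte form EF A9 BE at offsets 9–11.
U+10AE → 3-byte form E1 82 AE at offsets 12–14.
Offset 12 falls in char 5's range; it's byte 1 of E1 82 AE = 0xE1.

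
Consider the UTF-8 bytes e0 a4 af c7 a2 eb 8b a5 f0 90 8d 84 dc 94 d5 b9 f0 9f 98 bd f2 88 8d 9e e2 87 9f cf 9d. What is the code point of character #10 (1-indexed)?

U+03DD

Offset 0: leading byte 0xE0 = 11100000 → 3-byte char #1 = E0 A4 AF.
Offset 3: leading byte 0xC7 = 11000111 → 2-byte char #2 = C7 A2.
Offset 5: leading byte 0xEB = 11101011 → 3-byte char #3 = EB 8B A5.
Offset 8: leading byte 0xF0 = 11110000 → 4-byte char #4 = F0 90 8D 84.
Offset 12: leading byte 0xDC = 11011100 → 2-byte char #5 = DC 94.
Offset 14: leading byte 0xD5 = 11010101 → 2-byte char #6 = D5 B9.
Offset 16: leading byte 0xF0 = 11110000 → 4-byte char #7 = F0 9F 98 BD.
Offset 20: leading byte 0xF2 = 11110010 → 4-byte char #8 = F2 88 8D 9E.
Offset 24: leading byte 0xE2 = 11100010 → 3-byte char #9 = E2 87 9F.
Offset 27: leading byte 0xCF = 11001111 → 2-byte char #10 = CF 9D.
Leading byte 0xCF = 11001111 matches 110xxxxx → 2-byte sequence.
Byte 1: 0xCF = 11001111, payload 01111 (5 bits).
Byte 2: 0x9D = 10011101 (10xxxxxx ✓), payload 011101.
Concatenate: 01111011101 = 0x3DD (11 bits → U+03DD).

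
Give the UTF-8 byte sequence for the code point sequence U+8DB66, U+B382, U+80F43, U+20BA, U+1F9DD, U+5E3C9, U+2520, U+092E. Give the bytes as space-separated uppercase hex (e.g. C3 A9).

F2 8D AD A6 EB 8E 82 F2 80 BD 83 E2 82 BA F0 9F A7 9D F1 9E 8F 89 E2 94 A0 E0 A4 AE

U+8DB66: 4-byte form → F2 8D AD A6.
U+B382: 3-byte form → EB 8E 82.
U+80F43: 4-byte form → F2 80 BD 83.
U+20BA: 3-byte form → E2 82 BA.
U+1F9DD: 4-byte form → F0 9F A7 9D.
U+5E3C9: 4-byte form → F1 9E 8F 89.
U+2520: 3-byte form → E2 94 A0.
U+092E: 3-byte form → E0 A4 AE.
Concatenated (28 bytes): F2 8D AD A6 EB 8E 82 F2 80 BD 83 E2 82 BA F0 9F A7 9D F1 9E 8F 89 E2 94 A0 E0 A4 AE.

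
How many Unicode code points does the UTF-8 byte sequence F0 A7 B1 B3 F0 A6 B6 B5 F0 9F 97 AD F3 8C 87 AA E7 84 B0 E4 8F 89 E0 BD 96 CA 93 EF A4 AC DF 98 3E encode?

11

Byte at offset 0: 0xF0 = 11110000 → 4-byte char (#1). Advance 4.
Byte at offset 4: 0xF0 = 11110000 → 4-byte char (#2). Advance 4.
Byte at offset 8: 0xF0 = 11110000 → 4-byte char (#3). Advance 4.
Byte at offset 12: 0xF3 = 11110011 → 4-byte char (#4). Advance 4.
Byte at offset 16: 0xE7 = 11100111 → 3-byte char (#5). Advance 3.
Byte at offset 19: 0xE4 = 11100100 → 3-byte char (#6). Advance 3.
Byte at offset 22: 0xE0 = 11100000 → 3-byte char (#7). Advance 3.
Byte at offset 25: 0xCA = 11001010 → 2-byte char (#8). Advance 2.
Byte at offset 27: 0xEF = 11101111 → 3-byte char (#9). Advance 3.
Byte at offset 30: 0xDF = 11011111 → 2-byte char (#10). Advance 2.
Byte at offset 32: 0x3E = 00111110 → 1-byte char (#11). Advance 1.
Reached end at offset 33 after 11 code points.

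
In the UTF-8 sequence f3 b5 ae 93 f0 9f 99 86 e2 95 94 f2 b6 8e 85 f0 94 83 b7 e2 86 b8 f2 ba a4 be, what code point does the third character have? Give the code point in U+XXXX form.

Offset 0: leading byte 0xF3 = 11110011 → 4-byte char #1 = F3 B5 AE 93.
Offset 4: leading byte 0xF0 = 11110000 → 4-byte char #2 = F0 9F 99 86.
Offset 8: leading byte 0xE2 = 11100010 → 3-byte char #3 = E2 95 94.
Leading byte 0xE2 = 11100010 matches 1110xxxx → 3-byte sequence.
Byte 1: 0xE2 = 11100010, payload 0010 (4 bits).
Byte 2: 0x95 = 10010101 (10xxxxxx ✓), payload 010101.
Byte 3: 0x94 = 10010100 (10xxxxxx ✓), payload 010100.
Concatenate: 0010010101010100 = 0x2554 (16 bits → U+2554).

U+2554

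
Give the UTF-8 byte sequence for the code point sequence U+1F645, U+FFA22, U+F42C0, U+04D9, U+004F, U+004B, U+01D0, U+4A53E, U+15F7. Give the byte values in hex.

U+1F645: 4-byte form → F0 9F 99 85.
U+FFA22: 4-byte form → F3 BF A8 A2.
U+F42C0: 4-byte form → F3 B4 8B 80.
U+04D9: 2-byte form → D3 99.
U+004F: 1-byte form → 4F.
U+004B: 1-byte form → 4B.
U+01D0: 2-byte form → C7 90.
U+4A53E: 4-byte form → F1 8A 94 BE.
U+15F7: 3-byte form → E1 97 B7.
Concatenated (25 bytes): F0 9F 99 85 F3 BF A8 A2 F3 B4 8B 80 D3 99 4F 4B C7 90 F1 8A 94 BE E1 97 B7.

F0 9F 99 85 F3 BF A8 A2 F3 B4 8B 80 D3 99 4F 4B C7 90 F1 8A 94 BE E1 97 B7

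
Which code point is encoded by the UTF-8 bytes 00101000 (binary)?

U+0028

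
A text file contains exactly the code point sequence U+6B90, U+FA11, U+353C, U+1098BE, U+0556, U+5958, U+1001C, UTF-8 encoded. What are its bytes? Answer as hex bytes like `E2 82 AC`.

E6 AE 90 EF A8 91 E3 94 BC F4 89 A2 BE D5 96 E5 A5 98 F0 90 80 9C

U+6B90: 3-byte form → E6 AE 90.
U+FA11: 3-byte form → EF A8 91.
U+353C: 3-byte form → E3 94 BC.
U+1098BE: 4-byte form → F4 89 A2 BE.
U+0556: 2-byte form → D5 96.
U+5958: 3-byte form → E5 A5 98.
U+1001C: 4-byte form → F0 90 80 9C.
Concatenated (22 bytes): E6 AE 90 EF A8 91 E3 94 BC F4 89 A2 BE D5 96 E5 A5 98 F0 90 80 9C.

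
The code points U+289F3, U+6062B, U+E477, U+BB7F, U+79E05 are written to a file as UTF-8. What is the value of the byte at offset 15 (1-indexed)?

1-indexed offset 15 is 0-indexed offset 14.
U+289F3 → 4-byte form F0 A8 A7 B3 at offsets 0–3.
U+6062B → 4-byte form F1 A0 98 AB at offsets 4–7.
U+E477 → 3-byte form EE 91 B7 at offsets 8–10.
U+BB7F → 3-byte form EB AD BF at offsets 11–13.
U+79E05 → 4-byte form F1 B9 B8 85 at offsets 14–17.
Offset 14 falls in char 5's range; it's byte 1 of F1 B9 B8 85 = 0xF1.

0xF1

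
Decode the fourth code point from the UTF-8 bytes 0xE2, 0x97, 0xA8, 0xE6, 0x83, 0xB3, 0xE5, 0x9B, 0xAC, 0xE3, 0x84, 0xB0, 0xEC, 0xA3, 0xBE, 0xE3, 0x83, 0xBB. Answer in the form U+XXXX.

U+3130

Offset 0: leading byte 0xE2 = 11100010 → 3-byte char #1 = E2 97 A8.
Offset 3: leading byte 0xE6 = 11100110 → 3-byte char #2 = E6 83 B3.
Offset 6: leading byte 0xE5 = 11100101 → 3-byte char #3 = E5 9B AC.
Offset 9: leading byte 0xE3 = 11100011 → 3-byte char #4 = E3 84 B0.
Leading byte 0xE3 = 11100011 matches 1110xxxx → 3-byte sequence.
Byte 1: 0xE3 = 11100011, payload 0011 (4 bits).
Byte 2: 0x84 = 10000100 (10xxxxxx ✓), payload 000100.
Byte 3: 0xB0 = 10110000 (10xxxxxx ✓), payload 110000.
Concatenate: 0011000100110000 = 0x3130 (16 bits → U+3130).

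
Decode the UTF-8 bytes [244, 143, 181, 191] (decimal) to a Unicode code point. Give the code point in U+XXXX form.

Leading byte 0xF4 = 11110100 matches 11110xxx → 4-byte sequence.
Byte 1: 0xF4 = 11110100, payload 100 (3 bits).
Byte 2: 0x8F = 10001111 (10xxxxxx ✓), payload 001111.
Byte 3: 0xB5 = 10110101 (10xxxxxx ✓), payload 110101.
Byte 4: 0xBF = 10111111 (10xxxxxx ✓), payload 111111.
Concatenate: 100001111110101111111 = 0x10FD7F (21 bits → U+10FD7F).

U+10FD7F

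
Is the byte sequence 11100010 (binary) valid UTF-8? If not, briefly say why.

Leading byte 0xE2 = 11100010 → 3-byte form, but only 1 byte is present.

invalid (sequence truncated)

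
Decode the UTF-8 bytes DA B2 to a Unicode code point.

U+06B2

Leading byte 0xDA = 11011010 matches 110xxxxx → 2-byte sequence.
Byte 1: 0xDA = 11011010, payload 11010 (5 bits).
Byte 2: 0xB2 = 10110010 (10xxxxxx ✓), payload 110010.
Concatenate: 11010110010 = 0x6B2 (11 bits → U+06B2).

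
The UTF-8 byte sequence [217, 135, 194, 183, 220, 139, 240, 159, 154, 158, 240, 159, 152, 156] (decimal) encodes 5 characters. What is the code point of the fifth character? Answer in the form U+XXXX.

U+1F61C

Offset 0: leading byte 0xD9 = 11011001 → 2-byte char #1 = D9 87.
Offset 2: leading byte 0xC2 = 11000010 → 2-byte char #2 = C2 B7.
Offset 4: leading byte 0xDC = 11011100 → 2-byte char #3 = DC 8B.
Offset 6: leading byte 0xF0 = 11110000 → 4-byte char #4 = F0 9F 9A 9E.
Offset 10: leading byte 0xF0 = 11110000 → 4-byte char #5 = F0 9F 98 9C.
Leading byte 0xF0 = 11110000 matches 11110xxx → 4-byte sequence.
Byte 1: 0xF0 = 11110000, payload 000 (3 bits).
Byte 2: 0x9F = 10011111 (10xxxxxx ✓), payload 011111.
Byte 3: 0x98 = 10011000 (10xxxxxx ✓), payload 011000.
Byte 4: 0x9C = 10011100 (10xxxxxx ✓), payload 011100.
Concatenate: 000011111011000011100 = 0x1F61C (21 bits → U+1F61C).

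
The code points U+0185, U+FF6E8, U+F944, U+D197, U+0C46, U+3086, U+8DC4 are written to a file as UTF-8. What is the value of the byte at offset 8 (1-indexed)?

1-indexed offset 8 is 0-indexed offset 7.
U+0185 → 2-byte form C6 85 at offsets 0–1.
U+FF6E8 → 4-byte form F3 BF 9B A8 at offsets 2–5.
U+F944 → 3-byte form EF A5 84 at offsets 6–8.
Offset 7 falls in char 3's range; it's byte 2 of EF A5 84 = 0xA5.

0xA5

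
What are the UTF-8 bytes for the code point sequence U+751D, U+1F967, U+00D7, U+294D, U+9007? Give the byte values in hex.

E7 94 9D F0 9F A5 A7 C3 97 E2 A5 8D E9 80 87

U+751D: 3-byte form → E7 94 9D.
U+1F967: 4-byte form → F0 9F A5 A7.
U+00D7: 2-byte form → C3 97.
U+294D: 3-byte form → E2 A5 8D.
U+9007: 3-byte form → E9 80 87.
Concatenated (15 bytes): E7 94 9D F0 9F A5 A7 C3 97 E2 A5 8D E9 80 87.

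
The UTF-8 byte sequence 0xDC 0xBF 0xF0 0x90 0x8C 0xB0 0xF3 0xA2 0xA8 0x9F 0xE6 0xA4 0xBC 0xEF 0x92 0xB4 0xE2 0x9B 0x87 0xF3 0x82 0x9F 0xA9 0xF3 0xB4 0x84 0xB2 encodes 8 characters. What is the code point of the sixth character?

Offset 0: leading byte 0xDC = 11011100 → 2-byte char #1 = DC BF.
Offset 2: leading byte 0xF0 = 11110000 → 4-byte char #2 = F0 90 8C B0.
Offset 6: leading byte 0xF3 = 11110011 → 4-byte char #3 = F3 A2 A8 9F.
Offset 10: leading byte 0xE6 = 11100110 → 3-byte char #4 = E6 A4 BC.
Offset 13: leading byte 0xEF = 11101111 → 3-byte char #5 = EF 92 B4.
Offset 16: leading byte 0xE2 = 11100010 → 3-byte char #6 = E2 9B 87.
Leading byte 0xE2 = 11100010 matches 1110xxxx → 3-byte sequence.
Byte 1: 0xE2 = 11100010, payload 0010 (4 bits).
Byte 2: 0x9B = 10011011 (10xxxxxx ✓), payload 011011.
Byte 3: 0x87 = 10000111 (10xxxxxx ✓), payload 000111.
Concatenate: 0010011011000111 = 0x26C7 (16 bits → U+26C7).

U+26C7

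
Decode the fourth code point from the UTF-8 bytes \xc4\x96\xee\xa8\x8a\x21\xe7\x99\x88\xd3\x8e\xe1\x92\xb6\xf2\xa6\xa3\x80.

Offset 0: leading byte 0xC4 = 11000100 → 2-byte char #1 = C4 96.
Offset 2: leading byte 0xEE = 11101110 → 3-byte char #2 = EE A8 8A.
Offset 5: leading byte 0x21 = 00100001 → 1-byte char #3 = 21.
Offset 6: leading byte 0xE7 = 11100111 → 3-byte char #4 = E7 99 88.
Leading byte 0xE7 = 11100111 matches 1110xxxx → 3-byte sequence.
Byte 1: 0xE7 = 11100111, payload 0111 (4 bits).
Byte 2: 0x99 = 10011001 (10xxxxxx ✓), payload 011001.
Byte 3: 0x88 = 10001000 (10xxxxxx ✓), payload 001000.
Concatenate: 0111011001001000 = 0x7648 (16 bits → U+7648).

U+7648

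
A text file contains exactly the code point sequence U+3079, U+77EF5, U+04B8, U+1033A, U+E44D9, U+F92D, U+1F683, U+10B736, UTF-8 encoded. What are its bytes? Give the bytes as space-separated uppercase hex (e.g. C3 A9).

U+3079: 3-byte form → E3 81 B9.
U+77EF5: 4-byte form → F1 B7 BB B5.
U+04B8: 2-byte form → D2 B8.
U+1033A: 4-byte form → F0 90 8C BA.
U+E44D9: 4-byte form → F3 A4 93 99.
U+F92D: 3-byte form → EF A4 AD.
U+1F683: 4-byte form → F0 9F 9A 83.
U+10B736: 4-byte form → F4 8B 9C B6.
Concatenated (28 bytes): E3 81 B9 F1 B7 BB B5 D2 B8 F0 90 8C BA F3 A4 93 99 EF A4 AD F0 9F 9A 83 F4 8B 9C B6.

E3 81 B9 F1 B7 BB B5 D2 B8 F0 90 8C BA F3 A4 93 99 EF A4 AD F0 9F 9A 83 F4 8B 9C B6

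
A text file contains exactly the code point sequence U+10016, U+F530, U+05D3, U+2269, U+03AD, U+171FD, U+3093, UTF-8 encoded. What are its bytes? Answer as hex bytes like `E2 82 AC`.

F0 90 80 96 EF 94 B0 D7 93 E2 89 A9 CE AD F0 97 87 BD E3 82 93

U+10016: 4-byte form → F0 90 80 96.
U+F530: 3-byte form → EF 94 B0.
U+05D3: 2-byte form → D7 93.
U+2269: 3-byte form → E2 89 A9.
U+03AD: 2-byte form → CE AD.
U+171FD: 4-byte form → F0 97 87 BD.
U+3093: 3-byte form → E3 82 93.
Concatenated (21 bytes): F0 90 80 96 EF 94 B0 D7 93 E2 89 A9 CE AD F0 97 87 BD E3 82 93.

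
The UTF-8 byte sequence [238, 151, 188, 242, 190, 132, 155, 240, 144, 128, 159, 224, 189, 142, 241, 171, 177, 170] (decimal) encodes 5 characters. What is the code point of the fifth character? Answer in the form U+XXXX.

U+6BC6A

Offset 0: leading byte 0xEE = 11101110 → 3-byte char #1 = EE 97 BC.
Offset 3: leading byte 0xF2 = 11110010 → 4-byte char #2 = F2 BE 84 9B.
Offset 7: leading byte 0xF0 = 11110000 → 4-byte char #3 = F0 90 80 9F.
Offset 11: leading byte 0xE0 = 11100000 → 3-byte char #4 = E0 BD 8E.
Offset 14: leading byte 0xF1 = 11110001 → 4-byte char #5 = F1 AB B1 AA.
Leading byte 0xF1 = 11110001 matches 11110xxx → 4-byte sequence.
Byte 1: 0xF1 = 11110001, payload 001 (3 bits).
Byte 2: 0xAB = 10101011 (10xxxxxx ✓), payload 101011.
Byte 3: 0xB1 = 10110001 (10xxxxxx ✓), payload 110001.
Byte 4: 0xAA = 10101010 (10xxxxxx ✓), payload 101010.
Concatenate: 001101011110001101010 = 0x6BC6A (21 bits → U+6BC6A).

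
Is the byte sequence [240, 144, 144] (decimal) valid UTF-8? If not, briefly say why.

invalid (sequence truncated)

Leading byte 0xF0 = 11110000 → 4-byte form, but only 3 bytes are present.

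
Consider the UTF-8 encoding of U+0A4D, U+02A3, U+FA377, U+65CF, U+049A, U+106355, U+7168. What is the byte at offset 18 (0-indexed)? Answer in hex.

U+0A4D → 3-byte form E0 A9 8D at offsets 0–2.
U+02A3 → 2-byte form CA A3 at offsets 3–4.
U+FA377 → 4-byte form F3 BA 8D B7 at offsets 5–8.
U+65CF → 3-byte form E6 97 8F at offsets 9–11.
U+049A → 2-byte form D2 9A at offsets 12–13.
U+106355 → 4-byte form F4 86 8D 95 at offsets 14–17.
U+7168 → 3-byte form E7 85 A8 at offsets 18–20.
Offset 18 falls in char 7's range; it's byte 1 of E7 85 A8 = 0xE7.

0xE7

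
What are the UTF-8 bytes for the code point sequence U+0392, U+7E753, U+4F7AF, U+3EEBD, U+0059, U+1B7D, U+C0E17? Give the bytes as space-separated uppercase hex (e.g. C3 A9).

CE 92 F1 BE 9D 93 F1 8F 9E AF F0 BE BA BD 59 E1 AD BD F3 80 B8 97

U+0392: 2-byte form → CE 92.
U+7E753: 4-byte form → F1 BE 9D 93.
U+4F7AF: 4-byte form → F1 8F 9E AF.
U+3EEBD: 4-byte form → F0 BE BA BD.
U+0059: 1-byte form → 59.
U+1B7D: 3-byte form → E1 AD BD.
U+C0E17: 4-byte form → F3 80 B8 97.
Concatenated (22 bytes): CE 92 F1 BE 9D 93 F1 8F 9E AF F0 BE BA BD 59 E1 AD BD F3 80 B8 97.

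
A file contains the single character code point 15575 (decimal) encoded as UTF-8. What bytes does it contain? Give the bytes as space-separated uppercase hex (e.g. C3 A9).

E3 B3 97

U+3CD7 = 0x3CD7 = 15575 decimal. In range U+0800–U+FFFF → 3-byte form: 1110xxxx 10xxxxxx 10xxxxxx.
Binary (16 bits): 0011110011010111.
Split 4+6+6: 0011 | 110011 | 010111.
Byte 1: 11100011 = 0xE3.
Byte 2: 10110011 = 0xB3.
Byte 3: 10010111 = 0x97.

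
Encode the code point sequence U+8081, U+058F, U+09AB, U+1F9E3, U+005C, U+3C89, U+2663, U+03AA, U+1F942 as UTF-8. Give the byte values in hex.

U+8081: 3-byte form → E8 82 81.
U+058F: 2-byte form → D6 8F.
U+09AB: 3-byte form → E0 A6 AB.
U+1F9E3: 4-byte form → F0 9F A7 A3.
U+005C: 1-byte form → 5C.
U+3C89: 3-byte form → E3 B2 89.
U+2663: 3-byte form → E2 99 A3.
U+03AA: 2-byte form → CE AA.
U+1F942: 4-byte form → F0 9F A5 82.
Concatenated (25 bytes): E8 82 81 D6 8F E0 A6 AB F0 9F A7 A3 5C E3 B2 89 E2 99 A3 CE AA F0 9F A5 82.

E8 82 81 D6 8F E0 A6 AB F0 9F A7 A3 5C E3 B2 89 E2 99 A3 CE AA F0 9F A5 82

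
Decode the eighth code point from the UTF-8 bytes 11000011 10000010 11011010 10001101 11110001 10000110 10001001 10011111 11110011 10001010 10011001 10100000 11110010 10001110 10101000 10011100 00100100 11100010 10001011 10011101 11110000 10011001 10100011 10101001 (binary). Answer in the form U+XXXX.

U+198E9

Offset 0: leading byte 0xC3 = 11000011 → 2-byte char #1 = C3 82.
Offset 2: leading byte 0xDA = 11011010 → 2-byte char #2 = DA 8D.
Offset 4: leading byte 0xF1 = 11110001 → 4-byte char #3 = F1 86 89 9F.
Offset 8: leading byte 0xF3 = 11110011 → 4-byte char #4 = F3 8A 99 A0.
Offset 12: leading byte 0xF2 = 11110010 → 4-byte char #5 = F2 8E A8 9C.
Offset 16: leading byte 0x24 = 00100100 → 1-byte char #6 = 24.
Offset 17: leading byte 0xE2 = 11100010 → 3-byte char #7 = E2 8B 9D.
Offset 20: leading byte 0xF0 = 11110000 → 4-byte char #8 = F0 99 A3 A9.
Leading byte 0xF0 = 11110000 matches 11110xxx → 4-byte sequence.
Byte 1: 0xF0 = 11110000, payload 000 (3 bits).
Byte 2: 0x99 = 10011001 (10xxxxxx ✓), payload 011001.
Byte 3: 0xA3 = 10100011 (10xxxxxx ✓), payload 100011.
Byte 4: 0xA9 = 10101001 (10xxxxxx ✓), payload 101001.
Concatenate: 000011001100011101001 = 0x198E9 (21 bits → U+198E9).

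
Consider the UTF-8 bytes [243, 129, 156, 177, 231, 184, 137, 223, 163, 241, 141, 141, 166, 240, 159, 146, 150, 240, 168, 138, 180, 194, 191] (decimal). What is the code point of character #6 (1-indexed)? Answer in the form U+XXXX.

U+282B4

Offset 0: leading byte 0xF3 = 11110011 → 4-byte char #1 = F3 81 9C B1.
Offset 4: leading byte 0xE7 = 11100111 → 3-byte char #2 = E7 B8 89.
Offset 7: leading byte 0xDF = 11011111 → 2-byte char #3 = DF A3.
Offset 9: leading byte 0xF1 = 11110001 → 4-byte char #4 = F1 8D 8D A6.
Offset 13: leading byte 0xF0 = 11110000 → 4-byte char #5 = F0 9F 92 96.
Offset 17: leading byte 0xF0 = 11110000 → 4-byte char #6 = F0 A8 8A B4.
Leading byte 0xF0 = 11110000 matches 11110xxx → 4-byte sequence.
Byte 1: 0xF0 = 11110000, payload 000 (3 bits).
Byte 2: 0xA8 = 10101000 (10xxxxxx ✓), payload 101000.
Byte 3: 0x8A = 10001010 (10xxxxxx ✓), payload 001010.
Byte 4: 0xB4 = 10110100 (10xxxxxx ✓), payload 110100.
Concatenate: 000101000001010110100 = 0x282B4 (21 bits → U+282B4).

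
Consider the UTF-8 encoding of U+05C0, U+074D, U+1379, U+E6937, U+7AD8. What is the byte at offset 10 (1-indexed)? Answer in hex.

1-indexed offset 10 is 0-indexed offset 9.
U+05C0 → 2-byte form D7 80 at offsets 0–1.
U+074D → 2-byte form DD 8D at offsets 2–3.
U+1379 → 3-byte form E1 8D B9 at offsets 4–6.
U+E6937 → 4-byte form F3 A6 A4 B7 at offsets 7–10.
Offset 9 falls in char 4's range; it's byte 3 of F3 A6 A4 B7 = 0xA4.

0xA4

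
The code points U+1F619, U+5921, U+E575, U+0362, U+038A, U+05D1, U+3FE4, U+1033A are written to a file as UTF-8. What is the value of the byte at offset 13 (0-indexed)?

U+1F619 → 4-byte form F0 9F 98 99 at offsets 0–3.
U+5921 → 3-byte form E5 A4 A1 at offsets 4–6.
U+E575 → 3-byte form EE 95 B5 at offsets 7–9.
U+0362 → 2-byte form CD A2 at offsets 10–11.
U+038A → 2-byte form CE 8A at offsets 12–13.
Offset 13 falls in char 5's range; it's byte 2 of CE 8A = 0x8A.

0x8A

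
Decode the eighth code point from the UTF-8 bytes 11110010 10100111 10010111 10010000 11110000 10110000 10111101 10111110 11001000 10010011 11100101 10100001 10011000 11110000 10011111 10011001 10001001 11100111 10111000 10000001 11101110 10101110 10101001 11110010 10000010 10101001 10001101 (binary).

Offset 0: leading byte 0xF2 = 11110010 → 4-byte char #1 = F2 A7 97 90.
Offset 4: leading byte 0xF0 = 11110000 → 4-byte char #2 = F0 B0 BD BE.
Offset 8: leading byte 0xC8 = 11001000 → 2-byte char #3 = C8 93.
Offset 10: leading byte 0xE5 = 11100101 → 3-byte char #4 = E5 A1 98.
Offset 13: leading byte 0xF0 = 11110000 → 4-byte char #5 = F0 9F 99 89.
Offset 17: leading byte 0xE7 = 11100111 → 3-byte char #6 = E7 B8 81.
Offset 20: leading byte 0xEE = 11101110 → 3-byte char #7 = EE AE A9.
Offset 23: leading byte 0xF2 = 11110010 → 4-byte char #8 = F2 82 A9 8D.
Leading byte 0xF2 = 11110010 matches 11110xxx → 4-byte sequence.
Byte 1: 0xF2 = 11110010, payload 010 (3 bits).
Byte 2: 0x82 = 10000010 (10xxxxxx ✓), payload 000010.
Byte 3: 0xA9 = 10101001 (10xxxxxx ✓), payload 101001.
Byte 4: 0x8D = 10001101 (10xxxxxx ✓), payload 001101.
Concatenate: 010000010101001001101 = 0x82A4D (21 bits → U+82A4D).

U+82A4D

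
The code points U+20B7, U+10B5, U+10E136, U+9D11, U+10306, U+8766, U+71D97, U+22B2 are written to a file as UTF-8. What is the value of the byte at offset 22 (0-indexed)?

0xB6

U+20B7 → 3-byte form E2 82 B7 at offsets 0–2.
U+10B5 → 3-byte form E1 82 B5 at offsets 3–5.
U+10E136 → 4-byte form F4 8E 84 B6 at offsets 6–9.
U+9D11 → 3-byte form E9 B4 91 at offsets 10–12.
U+10306 → 4-byte form F0 90 8C 86 at offsets 13–16.
U+8766 → 3-byte form E8 9D A6 at offsets 17–19.
U+71D97 → 4-byte form F1 B1 B6 97 at offsets 20–23.
Offset 22 falls in char 7's range; it's byte 3 of F1 B1 B6 97 = 0xB6.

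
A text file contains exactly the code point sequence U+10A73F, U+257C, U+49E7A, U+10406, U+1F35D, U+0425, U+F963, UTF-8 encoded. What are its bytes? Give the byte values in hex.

U+10A73F: 4-byte form → F4 8A 9C BF.
U+257C: 3-byte form → E2 95 BC.
U+49E7A: 4-byte form → F1 89 B9 BA.
U+10406: 4-byte form → F0 90 90 86.
U+1F35D: 4-byte form → F0 9F 8D 9D.
U+0425: 2-byte form → D0 A5.
U+F963: 3-byte form → EF A5 A3.
Concatenated (24 bytes): F4 8A 9C BF E2 95 BC F1 89 B9 BA F0 90 90 86 F0 9F 8D 9D D0 A5 EF A5 A3.

F4 8A 9C BF E2 95 BC F1 89 B9 BA F0 90 90 86 F0 9F 8D 9D D0 A5 EF A5 A3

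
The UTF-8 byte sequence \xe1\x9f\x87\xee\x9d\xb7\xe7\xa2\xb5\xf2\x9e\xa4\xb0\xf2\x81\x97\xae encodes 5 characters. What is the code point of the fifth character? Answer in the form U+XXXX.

Offset 0: leading byte 0xE1 = 11100001 → 3-byte char #1 = E1 9F 87.
Offset 3: leading byte 0xEE = 11101110 → 3-byte char #2 = EE 9D B7.
Offset 6: leading byte 0xE7 = 11100111 → 3-byte char #3 = E7 A2 B5.
Offset 9: leading byte 0xF2 = 11110010 → 4-byte char #4 = F2 9E A4 B0.
Offset 13: leading byte 0xF2 = 11110010 → 4-byte char #5 = F2 81 97 AE.
Leading byte 0xF2 = 11110010 matches 11110xxx → 4-byte sequence.
Byte 1: 0xF2 = 11110010, payload 010 (3 bits).
Byte 2: 0x81 = 10000001 (10xxxxxx ✓), payload 000001.
Byte 3: 0x97 = 10010111 (10xxxxxx ✓), payload 010111.
Byte 4: 0xAE = 10101110 (10xxxxxx ✓), payload 101110.
Concatenate: 010000001010111101110 = 0x815EE (21 bits → U+815EE).

U+815EE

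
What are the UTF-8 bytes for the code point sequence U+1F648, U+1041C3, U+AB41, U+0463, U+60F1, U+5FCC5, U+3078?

U+1F648: 4-byte form → F0 9F 99 88.
U+1041C3: 4-byte form → F4 84 87 83.
U+AB41: 3-byte form → EA AD 81.
U+0463: 2-byte form → D1 A3.
U+60F1: 3-byte form → E6 83 B1.
U+5FCC5: 4-byte form → F1 9F B3 85.
U+3078: 3-byte form → E3 81 B8.
Concatenated (23 bytes): F0 9F 99 88 F4 84 87 83 EA AD 81 D1 A3 E6 83 B1 F1 9F B3 85 E3 81 B8.

F0 9F 99 88 F4 84 87 83 EA AD 81 D1 A3 E6 83 B1 F1 9F B3 85 E3 81 B8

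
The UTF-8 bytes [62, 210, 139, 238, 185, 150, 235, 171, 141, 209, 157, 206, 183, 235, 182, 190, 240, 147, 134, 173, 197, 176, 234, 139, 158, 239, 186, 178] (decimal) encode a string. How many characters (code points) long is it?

11

Byte at offset 0: 0x3E = 00111110 → 1-byte char (#1). Advance 1.
Byte at offset 1: 0xD2 = 11010010 → 2-byte char (#2). Advance 2.
Byte at offset 3: 0xEE = 11101110 → 3-byte char (#3). Advance 3.
Byte at offset 6: 0xEB = 11101011 → 3-byte char (#4). Advance 3.
Byte at offset 9: 0xD1 = 11010001 → 2-byte char (#5). Advance 2.
Byte at offset 11: 0xCE = 11001110 → 2-byte char (#6). Advance 2.
Byte at offset 13: 0xEB = 11101011 → 3-byte char (#7). Advance 3.
Byte at offset 16: 0xF0 = 11110000 → 4-byte char (#8). Advance 4.
Byte at offset 20: 0xC5 = 11000101 → 2-byte char (#9). Advance 2.
Byte at offset 22: 0xEA = 11101010 → 3-byte char (#10). Advance 3.
Byte at offset 25: 0xEF = 11101111 → 3-byte char (#11). Advance 3.
Reached end at offset 28 after 11 code points.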